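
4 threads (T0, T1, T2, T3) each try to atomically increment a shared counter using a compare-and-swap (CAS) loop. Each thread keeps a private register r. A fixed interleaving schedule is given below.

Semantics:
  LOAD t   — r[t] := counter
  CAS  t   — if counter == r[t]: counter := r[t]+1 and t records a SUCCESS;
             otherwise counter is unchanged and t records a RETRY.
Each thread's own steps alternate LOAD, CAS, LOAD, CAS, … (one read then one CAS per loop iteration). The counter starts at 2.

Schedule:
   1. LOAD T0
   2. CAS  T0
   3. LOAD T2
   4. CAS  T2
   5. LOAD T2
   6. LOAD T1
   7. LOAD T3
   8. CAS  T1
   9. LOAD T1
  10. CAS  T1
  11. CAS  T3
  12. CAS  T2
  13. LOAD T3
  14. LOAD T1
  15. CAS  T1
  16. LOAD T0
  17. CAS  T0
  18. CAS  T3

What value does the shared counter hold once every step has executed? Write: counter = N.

counter = 8

1. LOAD T0 → mem=2 r[T0]=2 [LOAD]
2. CAS T0 → mem=3 r[T0]=2 [OK]
3. LOAD T2 → mem=3 r[T2]=3 [LOAD]
4. CAS T2 → mem=4 r[T2]=3 [OK]
5. LOAD T2 → mem=4 r[T2]=4 [LOAD]
6. LOAD T1 → mem=4 r[T1]=4 [LOAD]
7. LOAD T3 → mem=4 r[T3]=4 [LOAD]
8. CAS T1 → mem=5 r[T1]=4 [OK]
9. LOAD T1 → mem=5 r[T1]=5 [LOAD]
10. CAS T1 → mem=6 r[T1]=5 [OK]
11. CAS T3 → mem=6 r[T3]=4 [RETRY]
12. CAS T2 → mem=6 r[T2]=4 [RETRY]
13. LOAD T3 → mem=6 r[T3]=6 [LOAD]
14. LOAD T1 → mem=6 r[T1]=6 [LOAD]
15. CAS T1 → mem=7 r[T1]=6 [OK]
16. LOAD T0 → mem=7 r[T0]=7 [LOAD]
17. CAS T0 → mem=8 r[T0]=7 [OK]
18. CAS T3 → mem=8 r[T3]=6 [RETRY]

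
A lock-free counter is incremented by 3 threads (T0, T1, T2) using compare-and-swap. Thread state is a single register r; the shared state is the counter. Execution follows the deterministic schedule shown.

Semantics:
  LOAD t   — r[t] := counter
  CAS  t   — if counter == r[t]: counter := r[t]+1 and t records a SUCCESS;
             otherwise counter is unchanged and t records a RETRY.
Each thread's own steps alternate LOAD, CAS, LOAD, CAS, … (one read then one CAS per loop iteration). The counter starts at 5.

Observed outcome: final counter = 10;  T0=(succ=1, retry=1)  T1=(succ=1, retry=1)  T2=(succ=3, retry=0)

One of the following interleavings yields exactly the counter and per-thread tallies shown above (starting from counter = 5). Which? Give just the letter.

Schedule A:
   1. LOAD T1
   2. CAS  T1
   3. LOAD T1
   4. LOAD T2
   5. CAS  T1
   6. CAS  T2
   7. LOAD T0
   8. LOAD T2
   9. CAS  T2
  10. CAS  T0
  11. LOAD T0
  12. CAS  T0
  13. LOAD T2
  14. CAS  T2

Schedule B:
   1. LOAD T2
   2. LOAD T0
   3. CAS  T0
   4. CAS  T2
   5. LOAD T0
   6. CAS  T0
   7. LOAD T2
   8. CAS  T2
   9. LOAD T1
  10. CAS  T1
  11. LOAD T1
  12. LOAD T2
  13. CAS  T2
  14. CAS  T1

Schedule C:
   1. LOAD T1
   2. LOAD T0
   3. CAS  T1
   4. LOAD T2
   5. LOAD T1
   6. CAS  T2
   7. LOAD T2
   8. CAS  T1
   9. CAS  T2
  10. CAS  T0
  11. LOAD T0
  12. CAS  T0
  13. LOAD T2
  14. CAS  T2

Run C:
step 1: T1 LOAD ⇒ load; ctr=5 reg=5
step 2: T0 LOAD ⇒ load; ctr=5 reg=5
step 3: T1 CAS ⇒ ok; ctr=6 reg=5
step 4: T2 LOAD ⇒ load; ctr=6 reg=6
step 5: T1 LOAD ⇒ load; ctr=6 reg=6
step 6: T2 CAS ⇒ ok; ctr=7 reg=6
step 7: T2 LOAD ⇒ load; ctr=7 reg=7
step 8: T1 CAS ⇒ retry; ctr=7 reg=6
step 9: T2 CAS ⇒ ok; ctr=8 reg=7
step 10: T0 CAS ⇒ retry; ctr=8 reg=5
step 11: T0 LOAD ⇒ load; ctr=8 reg=8
step 12: T0 CAS ⇒ ok; ctr=9 reg=8
step 13: T2 LOAD ⇒ load; ctr=9 reg=9
step 14: T2 CAS ⇒ ok; ctr=10 reg=9

C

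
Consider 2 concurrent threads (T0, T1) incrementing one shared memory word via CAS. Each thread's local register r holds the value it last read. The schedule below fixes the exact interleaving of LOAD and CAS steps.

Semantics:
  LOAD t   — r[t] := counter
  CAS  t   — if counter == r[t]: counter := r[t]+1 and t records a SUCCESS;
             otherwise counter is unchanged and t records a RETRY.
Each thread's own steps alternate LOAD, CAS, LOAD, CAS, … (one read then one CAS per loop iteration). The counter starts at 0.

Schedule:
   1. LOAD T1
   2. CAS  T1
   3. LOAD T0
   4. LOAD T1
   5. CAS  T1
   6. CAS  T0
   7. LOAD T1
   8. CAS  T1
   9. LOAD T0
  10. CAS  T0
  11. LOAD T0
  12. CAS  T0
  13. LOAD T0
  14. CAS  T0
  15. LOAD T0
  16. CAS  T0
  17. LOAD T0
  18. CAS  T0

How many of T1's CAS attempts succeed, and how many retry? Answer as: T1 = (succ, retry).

T1 LOAD — after: cnt=0, r=0 — load
T1 CAS — after: cnt=1, r=0 — ok
T0 LOAD — after: cnt=1, r=1 — load
T1 LOAD — after: cnt=1, r=1 — load
T1 CAS — after: cnt=2, r=1 — ok
T0 CAS — after: cnt=2, r=1 — retry
T1 LOAD — after: cnt=2, r=2 — load
T1 CAS — after: cnt=3, r=2 — ok
T0 LOAD — after: cnt=3, r=3 — load
T0 CAS — after: cnt=4, r=3 — ok
T0 LOAD — after: cnt=4, r=4 — load
T0 CAS — after: cnt=5, r=4 — ok
T0 LOAD — after: cnt=5, r=5 — load
T0 CAS — after: cnt=6, r=5 — ok
T0 LOAD — after: cnt=6, r=6 — load
T0 CAS — after: cnt=7, r=6 — ok
T0 LOAD — after: cnt=7, r=7 — load
T0 CAS — after: cnt=8, r=7 — ok

T1 = (3, 0)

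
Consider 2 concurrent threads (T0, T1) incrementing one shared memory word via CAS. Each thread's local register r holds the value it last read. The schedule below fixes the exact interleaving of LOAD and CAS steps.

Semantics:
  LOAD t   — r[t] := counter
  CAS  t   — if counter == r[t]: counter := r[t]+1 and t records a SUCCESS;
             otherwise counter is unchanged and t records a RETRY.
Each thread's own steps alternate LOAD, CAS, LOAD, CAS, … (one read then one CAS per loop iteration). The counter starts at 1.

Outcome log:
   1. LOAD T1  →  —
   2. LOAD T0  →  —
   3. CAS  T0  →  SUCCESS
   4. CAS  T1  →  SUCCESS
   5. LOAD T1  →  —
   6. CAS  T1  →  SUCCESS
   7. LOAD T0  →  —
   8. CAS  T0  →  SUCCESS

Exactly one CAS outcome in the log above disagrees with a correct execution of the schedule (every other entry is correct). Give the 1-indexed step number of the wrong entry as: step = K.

step = 4

Re-executing:
T1 LOAD — after: cnt=1, r=1 — load
T0 LOAD — after: cnt=1, r=1 — load
T0 CAS — after: cnt=2, r=1 — ok
T1 CAS — after: cnt=2, r=1 — retry
T1 LOAD — after: cnt=2, r=2 — load
T1 CAS — after: cnt=3, r=2 — ok
T0 LOAD — after: cnt=3, r=3 — load
T0 CAS — after: cnt=4, r=3 — ok
Mismatch at 4.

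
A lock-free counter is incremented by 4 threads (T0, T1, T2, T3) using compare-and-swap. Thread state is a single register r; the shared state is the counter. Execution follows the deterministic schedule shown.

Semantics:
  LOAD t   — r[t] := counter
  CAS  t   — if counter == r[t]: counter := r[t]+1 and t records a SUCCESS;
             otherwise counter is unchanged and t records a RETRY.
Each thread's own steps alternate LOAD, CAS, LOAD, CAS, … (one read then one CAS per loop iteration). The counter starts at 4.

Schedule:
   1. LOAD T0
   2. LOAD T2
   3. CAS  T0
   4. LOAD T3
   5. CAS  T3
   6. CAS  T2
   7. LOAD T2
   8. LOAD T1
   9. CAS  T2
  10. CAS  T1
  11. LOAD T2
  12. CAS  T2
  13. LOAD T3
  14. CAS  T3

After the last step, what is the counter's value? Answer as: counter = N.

[1] T0.load  rd  (counter 4, T0.r 4)
[2] T2.load  rd  (counter 4, T2.r 4)
[3] T0.cas  hit  (counter 5, T0.r 4)
[4] T3.load  rd  (counter 5, T3.r 5)
[5] T3.cas  hit  (counter 6, T3.r 5)
[6] T2.cas  miss  (counter 6, T2.r 4)
[7] T2.load  rd  (counter 6, T2.r 6)
[8] T1.load  rd  (counter 6, T1.r 6)
[9] T2.cas  hit  (counter 7, T2.r 6)
[10] T1.cas  miss  (counter 7, T1.r 6)
[11] T2.load  rd  (counter 7, T2.r 7)
[12] T2.cas  hit  (counter 8, T2.r 7)
[13] T3.load  rd  (counter 8, T3.r 8)
[14] T3.cas  hit  (counter 9, T3.r 8)

counter = 9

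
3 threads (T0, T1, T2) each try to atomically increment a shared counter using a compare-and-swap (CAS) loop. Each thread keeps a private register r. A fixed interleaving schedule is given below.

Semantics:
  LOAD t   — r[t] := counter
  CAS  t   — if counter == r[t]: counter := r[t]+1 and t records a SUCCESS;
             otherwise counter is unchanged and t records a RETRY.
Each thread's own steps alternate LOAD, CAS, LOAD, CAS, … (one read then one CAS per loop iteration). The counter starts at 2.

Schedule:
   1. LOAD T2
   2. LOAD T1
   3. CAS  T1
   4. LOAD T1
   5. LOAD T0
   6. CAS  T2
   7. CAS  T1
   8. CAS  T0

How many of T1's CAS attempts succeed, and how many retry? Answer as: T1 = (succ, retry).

1. LOAD T2 → mem=2 r[T2]=2 [LOAD]
2. LOAD T1 → mem=2 r[T1]=2 [LOAD]
3. CAS T1 → mem=3 r[T1]=2 [OK]
4. LOAD T1 → mem=3 r[T1]=3 [LOAD]
5. LOAD T0 → mem=3 r[T0]=3 [LOAD]
6. CAS T2 → mem=3 r[T2]=2 [RETRY]
7. CAS T1 → mem=4 r[T1]=3 [OK]
8. CAS T0 → mem=4 r[T0]=3 [RETRY]

T1 = (2, 0)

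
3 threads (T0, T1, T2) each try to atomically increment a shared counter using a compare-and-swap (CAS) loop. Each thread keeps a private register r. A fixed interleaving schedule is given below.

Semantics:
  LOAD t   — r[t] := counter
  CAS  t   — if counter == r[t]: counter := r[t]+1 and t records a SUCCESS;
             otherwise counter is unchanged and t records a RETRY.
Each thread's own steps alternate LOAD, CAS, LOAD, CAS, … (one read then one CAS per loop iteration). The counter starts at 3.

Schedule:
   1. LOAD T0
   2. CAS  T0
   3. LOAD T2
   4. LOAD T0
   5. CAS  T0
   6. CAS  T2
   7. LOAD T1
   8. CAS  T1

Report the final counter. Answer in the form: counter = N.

counter = 6

#1 T0 reads 3
#2 T0 CAS(3→4) writes; counter now 4
#3 T2 reads 4
#4 T0 reads 4
#5 T0 CAS(4→5) writes; counter now 5
#6 T2 CAS(4→5) fails; counter now 5
#7 T1 reads 5
#8 T1 CAS(5→6) writes; counter now 6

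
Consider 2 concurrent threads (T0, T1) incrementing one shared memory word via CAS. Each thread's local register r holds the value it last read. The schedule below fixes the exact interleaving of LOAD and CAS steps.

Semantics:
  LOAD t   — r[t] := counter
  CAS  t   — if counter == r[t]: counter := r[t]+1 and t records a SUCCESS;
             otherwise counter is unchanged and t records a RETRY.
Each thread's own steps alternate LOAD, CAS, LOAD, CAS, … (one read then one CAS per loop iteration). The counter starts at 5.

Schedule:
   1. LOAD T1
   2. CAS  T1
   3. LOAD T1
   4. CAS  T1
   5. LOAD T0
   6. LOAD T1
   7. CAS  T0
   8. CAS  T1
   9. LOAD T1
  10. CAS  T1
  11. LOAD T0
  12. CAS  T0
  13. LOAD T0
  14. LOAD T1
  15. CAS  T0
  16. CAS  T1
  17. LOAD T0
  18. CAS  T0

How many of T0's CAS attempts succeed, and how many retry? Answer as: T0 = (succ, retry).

T0 = (4, 0)

[1] T1.load  rd  (counter 5, T1.r 5)
[2] T1.cas  hit  (counter 6, T1.r 5)
[3] T1.load  rd  (counter 6, T1.r 6)
[4] T1.cas  hit  (counter 7, T1.r 6)
[5] T0.load  rd  (counter 7, T0.r 7)
[6] T1.load  rd  (counter 7, T1.r 7)
[7] T0.cas  hit  (counter 8, T0.r 7)
[8] T1.cas  miss  (counter 8, T1.r 7)
[9] T1.load  rd  (counter 8, T1.r 8)
[10] T1.cas  hit  (counter 9, T1.r 8)
[11] T0.load  rd  (counter 9, T0.r 9)
[12] T0.cas  hit  (counter 10, T0.r 9)
[13] T0.load  rd  (counter 10, T0.r 10)
[14] T1.load  rd  (counter 10, T1.r 10)
[15] T0.cas  hit  (counter 11, T0.r 10)
[16] T1.cas  miss  (counter 11, T1.r 10)
[17] T0.load  rd  (counter 11, T0.r 11)
[18] T0.cas  hit  (counter 12, T0.r 11)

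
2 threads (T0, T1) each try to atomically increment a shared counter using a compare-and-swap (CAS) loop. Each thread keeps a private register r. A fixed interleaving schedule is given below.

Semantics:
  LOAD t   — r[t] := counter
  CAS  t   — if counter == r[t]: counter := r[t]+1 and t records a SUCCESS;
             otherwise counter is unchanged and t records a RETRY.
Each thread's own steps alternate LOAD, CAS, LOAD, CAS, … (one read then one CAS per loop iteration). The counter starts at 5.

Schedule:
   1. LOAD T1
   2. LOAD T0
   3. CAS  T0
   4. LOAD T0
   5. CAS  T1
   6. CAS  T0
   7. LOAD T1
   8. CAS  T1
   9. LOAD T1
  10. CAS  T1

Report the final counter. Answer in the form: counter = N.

counter = 9

1. LOAD T1 → mem=5 r[T1]=5 [LOAD]
2. LOAD T0 → mem=5 r[T0]=5 [LOAD]
3. CAS T0 → mem=6 r[T0]=5 [OK]
4. LOAD T0 → mem=6 r[T0]=6 [LOAD]
5. CAS T1 → mem=6 r[T1]=5 [RETRY]
6. CAS T0 → mem=7 r[T0]=6 [OK]
7. LOAD T1 → mem=7 r[T1]=7 [LOAD]
8. CAS T1 → mem=8 r[T1]=7 [OK]
9. LOAD T1 → mem=8 r[T1]=8 [LOAD]
10. CAS T1 → mem=9 r[T1]=8 [OK]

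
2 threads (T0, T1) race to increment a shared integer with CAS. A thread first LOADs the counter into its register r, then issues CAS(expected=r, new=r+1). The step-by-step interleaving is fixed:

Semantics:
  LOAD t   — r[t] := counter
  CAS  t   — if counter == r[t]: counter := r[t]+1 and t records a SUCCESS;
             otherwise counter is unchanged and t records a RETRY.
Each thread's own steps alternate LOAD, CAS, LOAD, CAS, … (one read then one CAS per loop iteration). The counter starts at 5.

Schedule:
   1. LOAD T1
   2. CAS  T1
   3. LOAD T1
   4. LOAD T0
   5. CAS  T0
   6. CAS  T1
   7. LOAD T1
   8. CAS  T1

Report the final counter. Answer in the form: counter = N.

counter = 8

1. LOAD T1 → mem=5 r[T1]=5 [LOAD]
2. CAS T1 → mem=6 r[T1]=5 [OK]
3. LOAD T1 → mem=6 r[T1]=6 [LOAD]
4. LOAD T0 → mem=6 r[T0]=6 [LOAD]
5. CAS T0 → mem=7 r[T0]=6 [OK]
6. CAS T1 → mem=7 r[T1]=6 [RETRY]
7. LOAD T1 → mem=7 r[T1]=7 [LOAD]
8. CAS T1 → mem=8 r[T1]=7 [OK]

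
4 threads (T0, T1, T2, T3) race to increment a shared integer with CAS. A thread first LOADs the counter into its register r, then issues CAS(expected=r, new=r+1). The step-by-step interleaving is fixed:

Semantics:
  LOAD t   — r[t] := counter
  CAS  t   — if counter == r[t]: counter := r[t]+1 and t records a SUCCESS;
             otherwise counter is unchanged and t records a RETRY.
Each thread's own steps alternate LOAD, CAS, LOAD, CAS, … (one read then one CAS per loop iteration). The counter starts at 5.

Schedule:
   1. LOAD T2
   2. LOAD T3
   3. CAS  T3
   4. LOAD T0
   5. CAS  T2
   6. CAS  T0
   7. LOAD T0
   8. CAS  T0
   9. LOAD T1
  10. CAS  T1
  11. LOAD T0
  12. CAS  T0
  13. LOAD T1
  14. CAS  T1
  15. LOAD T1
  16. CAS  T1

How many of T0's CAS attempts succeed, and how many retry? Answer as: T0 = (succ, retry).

T0 = (3, 0)

1. LOAD T2 → mem=5 r[T2]=5 [LOAD]
2. LOAD T3 → mem=5 r[T3]=5 [LOAD]
3. CAS T3 → mem=6 r[T3]=5 [OK]
4. LOAD T0 → mem=6 r[T0]=6 [LOAD]
5. CAS T2 → mem=6 r[T2]=5 [RETRY]
6. CAS T0 → mem=7 r[T0]=6 [OK]
7. LOAD T0 → mem=7 r[T0]=7 [LOAD]
8. CAS T0 → mem=8 r[T0]=7 [OK]
9. LOAD T1 → mem=8 r[T1]=8 [LOAD]
10. CAS T1 → mem=9 r[T1]=8 [OK]
11. LOAD T0 → mem=9 r[T0]=9 [LOAD]
12. CAS T0 → mem=10 r[T0]=9 [OK]
13. LOAD T1 → mem=10 r[T1]=10 [LOAD]
14. CAS T1 → mem=11 r[T1]=10 [OK]
15. LOAD T1 → mem=11 r[T1]=11 [LOAD]
16. CAS T1 → mem=12 r[T1]=11 [OK]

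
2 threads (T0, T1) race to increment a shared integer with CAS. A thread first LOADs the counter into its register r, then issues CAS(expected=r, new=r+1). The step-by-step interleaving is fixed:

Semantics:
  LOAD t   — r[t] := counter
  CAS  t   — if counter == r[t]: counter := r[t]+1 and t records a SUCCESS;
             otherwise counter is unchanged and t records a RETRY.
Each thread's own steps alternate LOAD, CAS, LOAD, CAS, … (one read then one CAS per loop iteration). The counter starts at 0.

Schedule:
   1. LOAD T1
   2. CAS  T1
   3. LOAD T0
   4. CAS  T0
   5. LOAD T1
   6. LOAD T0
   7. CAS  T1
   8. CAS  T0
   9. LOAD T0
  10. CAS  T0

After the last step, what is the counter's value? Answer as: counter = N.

counter = 4

#1 T1 reads 0
#2 T1 CAS(0→1) writes; counter now 1
#3 T0 reads 1
#4 T0 CAS(1→2) writes; counter now 2
#5 T1 reads 2
#6 T0 reads 2
#7 T1 CAS(2→3) writes; counter now 3
#8 T0 CAS(2→3) fails; counter now 3
#9 T0 reads 3
#10 T0 CAS(3→4) writes; counter now 4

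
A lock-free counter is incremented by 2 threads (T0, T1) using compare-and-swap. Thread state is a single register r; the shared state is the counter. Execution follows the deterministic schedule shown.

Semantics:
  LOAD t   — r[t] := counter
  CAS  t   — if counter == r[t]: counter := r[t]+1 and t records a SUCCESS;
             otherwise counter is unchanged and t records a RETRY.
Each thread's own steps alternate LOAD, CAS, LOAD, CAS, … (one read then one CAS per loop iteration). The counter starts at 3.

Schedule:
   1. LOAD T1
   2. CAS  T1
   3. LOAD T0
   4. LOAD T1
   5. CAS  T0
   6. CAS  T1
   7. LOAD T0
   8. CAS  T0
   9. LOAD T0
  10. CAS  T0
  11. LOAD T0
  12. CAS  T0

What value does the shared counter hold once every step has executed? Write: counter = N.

1. LOAD T1 → mem=3 r[T1]=3 [LOAD]
2. CAS T1 → mem=4 r[T1]=3 [OK]
3. LOAD T0 → mem=4 r[T0]=4 [LOAD]
4. LOAD T1 → mem=4 r[T1]=4 [LOAD]
5. CAS T0 → mem=5 r[T0]=4 [OK]
6. CAS T1 → mem=5 r[T1]=4 [RETRY]
7. LOAD T0 → mem=5 r[T0]=5 [LOAD]
8. CAS T0 → mem=6 r[T0]=5 [OK]
9. LOAD T0 → mem=6 r[T0]=6 [LOAD]
10. CAS T0 → mem=7 r[T0]=6 [OK]
11. LOAD T0 → mem=7 r[T0]=7 [LOAD]
12. CAS T0 → mem=8 r[T0]=7 [OK]

counter = 8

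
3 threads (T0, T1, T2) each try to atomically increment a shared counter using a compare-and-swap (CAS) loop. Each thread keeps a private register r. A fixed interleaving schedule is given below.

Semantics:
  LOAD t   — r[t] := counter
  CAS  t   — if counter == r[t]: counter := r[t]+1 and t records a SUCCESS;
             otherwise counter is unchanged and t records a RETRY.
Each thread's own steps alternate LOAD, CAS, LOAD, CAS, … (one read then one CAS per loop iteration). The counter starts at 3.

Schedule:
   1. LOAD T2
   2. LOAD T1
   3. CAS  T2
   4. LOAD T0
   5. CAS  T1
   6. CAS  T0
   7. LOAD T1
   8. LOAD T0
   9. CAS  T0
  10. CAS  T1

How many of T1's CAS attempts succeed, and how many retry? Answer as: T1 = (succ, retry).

1. LOAD T2 → mem=3 r[T2]=3 [LOAD]
2. LOAD T1 → mem=3 r[T1]=3 [LOAD]
3. CAS T2 → mem=4 r[T2]=3 [OK]
4. LOAD T0 → mem=4 r[T0]=4 [LOAD]
5. CAS T1 → mem=4 r[T1]=3 [RETRY]
6. CAS T0 → mem=5 r[T0]=4 [OK]
7. LOAD T1 → mem=5 r[T1]=5 [LOAD]
8. LOAD T0 → mem=5 r[T0]=5 [LOAD]
9. CAS T0 → mem=6 r[T0]=5 [OK]
10. CAS T1 → mem=6 r[T1]=5 [RETRY]

T1 = (0, 2)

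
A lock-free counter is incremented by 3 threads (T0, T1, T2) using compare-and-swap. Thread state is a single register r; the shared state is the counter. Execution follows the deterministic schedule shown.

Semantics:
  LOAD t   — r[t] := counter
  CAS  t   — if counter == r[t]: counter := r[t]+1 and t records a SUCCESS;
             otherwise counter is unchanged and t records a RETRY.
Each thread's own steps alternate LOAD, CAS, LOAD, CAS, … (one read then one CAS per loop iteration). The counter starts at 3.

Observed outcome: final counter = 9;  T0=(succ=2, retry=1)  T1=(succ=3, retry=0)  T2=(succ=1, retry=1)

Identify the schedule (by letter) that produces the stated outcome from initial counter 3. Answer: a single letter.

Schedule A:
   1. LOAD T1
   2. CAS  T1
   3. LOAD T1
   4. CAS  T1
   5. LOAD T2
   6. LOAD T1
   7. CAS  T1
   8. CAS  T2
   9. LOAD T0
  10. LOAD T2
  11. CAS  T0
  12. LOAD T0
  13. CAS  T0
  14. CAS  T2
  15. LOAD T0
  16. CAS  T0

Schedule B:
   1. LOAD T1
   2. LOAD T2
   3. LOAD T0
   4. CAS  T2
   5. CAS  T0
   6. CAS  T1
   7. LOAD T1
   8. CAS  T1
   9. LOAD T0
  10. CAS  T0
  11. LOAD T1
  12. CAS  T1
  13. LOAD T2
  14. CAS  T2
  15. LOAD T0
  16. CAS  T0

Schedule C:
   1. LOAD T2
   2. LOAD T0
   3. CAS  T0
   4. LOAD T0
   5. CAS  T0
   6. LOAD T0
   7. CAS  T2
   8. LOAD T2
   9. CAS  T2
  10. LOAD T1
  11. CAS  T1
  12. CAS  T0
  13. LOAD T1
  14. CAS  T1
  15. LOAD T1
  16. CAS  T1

C

Run C:
1. LOAD T2 → mem=3 r[T2]=3 [LOAD]
2. LOAD T0 → mem=3 r[T0]=3 [LOAD]
3. CAS T0 → mem=4 r[T0]=3 [OK]
4. LOAD T0 → mem=4 r[T0]=4 [LOAD]
5. CAS T0 → mem=5 r[T0]=4 [OK]
6. LOAD T0 → mem=5 r[T0]=5 [LOAD]
7. CAS T2 → mem=5 r[T2]=3 [RETRY]
8. LOAD T2 → mem=5 r[T2]=5 [LOAD]
9. CAS T2 → mem=6 r[T2]=5 [OK]
10. LOAD T1 → mem=6 r[T1]=6 [LOAD]
11. CAS T1 → mem=7 r[T1]=6 [OK]
12. CAS T0 → mem=7 r[T0]=5 [RETRY]
13. LOAD T1 → mem=7 r[T1]=7 [LOAD]
14. CAS T1 → mem=8 r[T1]=7 [OK]
15. LOAD T1 → mem=8 r[T1]=8 [LOAD]
16. CAS T1 → mem=9 r[T1]=8 [OK]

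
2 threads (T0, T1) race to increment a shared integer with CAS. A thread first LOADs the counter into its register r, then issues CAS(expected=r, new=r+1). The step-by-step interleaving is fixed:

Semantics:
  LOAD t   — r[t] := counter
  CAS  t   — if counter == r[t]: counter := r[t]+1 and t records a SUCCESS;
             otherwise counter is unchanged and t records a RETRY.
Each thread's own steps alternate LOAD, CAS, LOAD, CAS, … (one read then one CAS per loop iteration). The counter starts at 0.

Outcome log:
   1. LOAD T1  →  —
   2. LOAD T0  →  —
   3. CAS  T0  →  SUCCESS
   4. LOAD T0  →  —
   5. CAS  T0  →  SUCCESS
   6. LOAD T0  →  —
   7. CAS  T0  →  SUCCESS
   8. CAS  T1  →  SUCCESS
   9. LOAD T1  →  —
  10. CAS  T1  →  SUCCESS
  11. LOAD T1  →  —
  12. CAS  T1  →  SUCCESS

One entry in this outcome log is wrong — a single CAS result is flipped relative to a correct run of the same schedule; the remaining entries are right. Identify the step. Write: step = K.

step = 8

Re-executing:
step 1: T1 LOAD ⇒ load; ctr=0 reg=0
step 2: T0 LOAD ⇒ load; ctr=0 reg=0
step 3: T0 CAS ⇒ ok; ctr=1 reg=0
step 4: T0 LOAD ⇒ load; ctr=1 reg=1
step 5: T0 CAS ⇒ ok; ctr=2 reg=1
step 6: T0 LOAD ⇒ load; ctr=2 reg=2
step 7: T0 CAS ⇒ ok; ctr=3 reg=2
step 8: T1 CAS ⇒ retry; ctr=3 reg=0
step 9: T1 LOAD ⇒ load; ctr=3 reg=3
step 10: T1 CAS ⇒ ok; ctr=4 reg=3
step 11: T1 LOAD ⇒ load; ctr=4 reg=4
step 12: T1 CAS ⇒ ok; ctr=5 reg=4
Log disagrees first at step 8.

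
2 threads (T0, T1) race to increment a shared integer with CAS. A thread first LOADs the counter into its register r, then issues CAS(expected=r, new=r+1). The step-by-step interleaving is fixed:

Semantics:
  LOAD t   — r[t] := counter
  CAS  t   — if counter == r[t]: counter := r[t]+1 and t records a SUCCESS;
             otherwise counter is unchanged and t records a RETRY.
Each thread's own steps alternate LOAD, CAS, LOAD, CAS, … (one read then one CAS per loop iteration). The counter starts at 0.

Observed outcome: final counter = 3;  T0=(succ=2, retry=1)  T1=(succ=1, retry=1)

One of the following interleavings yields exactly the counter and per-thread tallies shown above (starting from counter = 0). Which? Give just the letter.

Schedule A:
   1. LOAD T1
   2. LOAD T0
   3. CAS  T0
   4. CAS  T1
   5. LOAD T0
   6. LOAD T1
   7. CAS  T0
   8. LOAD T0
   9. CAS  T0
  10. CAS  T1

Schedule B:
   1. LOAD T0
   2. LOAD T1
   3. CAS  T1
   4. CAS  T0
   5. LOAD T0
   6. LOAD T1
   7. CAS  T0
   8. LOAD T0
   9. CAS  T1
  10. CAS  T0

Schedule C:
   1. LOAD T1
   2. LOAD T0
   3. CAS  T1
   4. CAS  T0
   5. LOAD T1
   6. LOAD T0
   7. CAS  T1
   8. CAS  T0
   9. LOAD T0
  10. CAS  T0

Run B:
#1 T0 reads 0
#2 T1 reads 0
#3 T1 CAS(0→1) writes; counter now 1
#4 T0 CAS(0→1) fails; counter now 1
#5 T0 reads 1
#6 T1 reads 1
#7 T0 CAS(1→2) writes; counter now 2
#8 T0 reads 2
#9 T1 CAS(1→2) fails; counter now 2
#10 T0 CAS(2→3) writes; counter now 3

B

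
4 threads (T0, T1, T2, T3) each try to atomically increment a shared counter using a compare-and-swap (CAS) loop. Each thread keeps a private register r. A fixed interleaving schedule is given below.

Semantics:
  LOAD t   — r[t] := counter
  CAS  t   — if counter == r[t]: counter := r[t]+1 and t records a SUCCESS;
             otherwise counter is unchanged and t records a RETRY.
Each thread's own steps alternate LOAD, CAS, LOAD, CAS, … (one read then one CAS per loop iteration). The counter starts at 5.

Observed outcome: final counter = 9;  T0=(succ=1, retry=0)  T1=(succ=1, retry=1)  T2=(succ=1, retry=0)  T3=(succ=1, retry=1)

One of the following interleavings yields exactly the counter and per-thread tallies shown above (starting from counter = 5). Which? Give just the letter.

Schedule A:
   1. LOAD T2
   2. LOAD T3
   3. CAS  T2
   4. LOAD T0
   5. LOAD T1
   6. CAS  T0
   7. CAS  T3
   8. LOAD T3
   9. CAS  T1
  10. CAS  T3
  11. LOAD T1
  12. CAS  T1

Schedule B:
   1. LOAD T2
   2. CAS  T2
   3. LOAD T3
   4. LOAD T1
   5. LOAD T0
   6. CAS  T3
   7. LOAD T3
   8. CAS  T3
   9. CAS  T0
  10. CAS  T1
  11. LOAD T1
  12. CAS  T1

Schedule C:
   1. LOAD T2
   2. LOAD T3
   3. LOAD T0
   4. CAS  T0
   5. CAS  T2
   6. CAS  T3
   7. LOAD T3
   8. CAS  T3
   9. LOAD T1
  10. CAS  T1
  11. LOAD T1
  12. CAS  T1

Run A:
[1] T2.load  rd  (counter 5, T2.r 5)
[2] T3.load  rd  (counter 5, T3.r 5)
[3] T2.cas  hit  (counter 6, T2.r 5)
[4] T0.load  rd  (counter 6, T0.r 6)
[5] T1.load  rd  (counter 6, T1.r 6)
[6] T0.cas  hit  (counter 7, T0.r 6)
[7] T3.cas  miss  (counter 7, T3.r 5)
[8] T3.load  rd  (counter 7, T3.r 7)
[9] T1.cas  miss  (counter 7, T1.r 6)
[10] T3.cas  hit  (counter 8, T3.r 7)
[11] T1.load  rd  (counter 8, T1.r 8)
[12] T1.cas  hit  (counter 9, T1.r 8)

A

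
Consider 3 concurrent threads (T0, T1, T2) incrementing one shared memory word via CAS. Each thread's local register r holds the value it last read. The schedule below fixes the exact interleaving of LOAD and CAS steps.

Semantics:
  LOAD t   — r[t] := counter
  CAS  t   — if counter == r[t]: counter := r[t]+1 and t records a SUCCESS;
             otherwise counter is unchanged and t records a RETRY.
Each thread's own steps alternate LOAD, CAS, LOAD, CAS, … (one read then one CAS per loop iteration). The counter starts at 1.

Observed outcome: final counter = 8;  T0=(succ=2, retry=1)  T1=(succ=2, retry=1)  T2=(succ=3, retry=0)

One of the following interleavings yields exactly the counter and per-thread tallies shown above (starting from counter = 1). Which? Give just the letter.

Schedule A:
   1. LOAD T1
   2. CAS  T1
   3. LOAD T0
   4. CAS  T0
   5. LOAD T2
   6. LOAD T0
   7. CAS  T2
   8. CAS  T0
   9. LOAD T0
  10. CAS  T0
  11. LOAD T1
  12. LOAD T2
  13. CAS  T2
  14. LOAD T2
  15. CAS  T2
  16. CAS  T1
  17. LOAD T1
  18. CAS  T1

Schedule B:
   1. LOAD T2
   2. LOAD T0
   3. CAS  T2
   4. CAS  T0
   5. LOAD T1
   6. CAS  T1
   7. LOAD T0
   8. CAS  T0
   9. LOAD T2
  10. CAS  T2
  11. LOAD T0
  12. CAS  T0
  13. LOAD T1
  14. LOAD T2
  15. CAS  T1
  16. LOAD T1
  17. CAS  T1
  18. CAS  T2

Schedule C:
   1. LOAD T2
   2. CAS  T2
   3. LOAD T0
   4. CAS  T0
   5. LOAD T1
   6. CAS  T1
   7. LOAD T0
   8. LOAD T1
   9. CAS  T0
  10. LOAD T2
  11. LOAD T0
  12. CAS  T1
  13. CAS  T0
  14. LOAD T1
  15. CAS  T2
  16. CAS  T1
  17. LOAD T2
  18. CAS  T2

A

Run A:
T1 LOAD — after: cnt=1, r=1 — load
T1 CAS — after: cnt=2, r=1 — ok
T0 LOAD — after: cnt=2, r=2 — load
T0 CAS — after: cnt=3, r=2 — ok
T2 LOAD — after: cnt=3, r=3 — load
T0 LOAD — after: cnt=3, r=3 — load
T2 CAS — after: cnt=4, r=3 — ok
T0 CAS — after: cnt=4, r=3 — retry
T0 LOAD — after: cnt=4, r=4 — load
T0 CAS — after: cnt=5, r=4 — ok
T1 LOAD — after: cnt=5, r=5 — load
T2 LOAD — after: cnt=5, r=5 — load
T2 CAS — after: cnt=6, r=5 — ok
T2 LOAD — after: cnt=6, r=6 — load
T2 CAS — after: cnt=7, r=6 — ok
T1 CAS — after: cnt=7, r=5 — retry
T1 LOAD — after: cnt=7, r=7 — load
T1 CAS — after: cnt=8, r=7 — ok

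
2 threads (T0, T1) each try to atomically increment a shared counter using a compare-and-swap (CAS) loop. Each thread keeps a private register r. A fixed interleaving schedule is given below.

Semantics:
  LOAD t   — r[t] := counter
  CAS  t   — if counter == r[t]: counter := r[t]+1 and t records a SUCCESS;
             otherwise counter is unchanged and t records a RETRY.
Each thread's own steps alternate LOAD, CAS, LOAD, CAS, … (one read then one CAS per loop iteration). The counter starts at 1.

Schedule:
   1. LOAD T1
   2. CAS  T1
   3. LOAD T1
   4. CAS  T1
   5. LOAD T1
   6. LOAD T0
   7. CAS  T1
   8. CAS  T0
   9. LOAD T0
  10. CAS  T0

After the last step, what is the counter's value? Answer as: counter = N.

counter = 5

#1 T1 reads 1
#2 T1 CAS(1→2) writes; counter now 2
#3 T1 reads 2
#4 T1 CAS(2→3) writes; counter now 3
#5 T1 reads 3
#6 T0 reads 3
#7 T1 CAS(3→4) writes; counter now 4
#8 T0 CAS(3→4) fails; counter now 4
#9 T0 reads 4
#10 T0 CAS(4→5) writes; counter now 5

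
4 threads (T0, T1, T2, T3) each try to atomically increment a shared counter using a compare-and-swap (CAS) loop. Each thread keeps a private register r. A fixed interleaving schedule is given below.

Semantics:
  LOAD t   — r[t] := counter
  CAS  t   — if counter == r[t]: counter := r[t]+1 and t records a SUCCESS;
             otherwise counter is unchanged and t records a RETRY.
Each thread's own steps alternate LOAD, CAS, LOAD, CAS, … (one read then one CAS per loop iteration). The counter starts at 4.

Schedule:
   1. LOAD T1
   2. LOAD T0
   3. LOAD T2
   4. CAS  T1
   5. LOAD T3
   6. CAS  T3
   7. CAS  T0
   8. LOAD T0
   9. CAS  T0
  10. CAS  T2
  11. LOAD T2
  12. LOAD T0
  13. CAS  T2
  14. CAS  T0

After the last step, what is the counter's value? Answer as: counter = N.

T1 LOAD — after: cnt=4, r=4 — load
T0 LOAD — after: cnt=4, r=4 — load
T2 LOAD — after: cnt=4, r=4 — load
T1 CAS — after: cnt=5, r=4 — ok
T3 LOAD — after: cnt=5, r=5 — load
T3 CAS — after: cnt=6, r=5 — ok
T0 CAS — after: cnt=6, r=4 — retry
T0 LOAD — after: cnt=6, r=6 — load
T0 CAS — after: cnt=7, r=6 — ok
T2 CAS — after: cnt=7, r=4 — retry
T2 LOAD — after: cnt=7, r=7 — load
T0 LOAD — after: cnt=7, r=7 — load
T2 CAS — after: cnt=8, r=7 — ok
T0 CAS — after: cnt=8, r=7 — retry

counter = 8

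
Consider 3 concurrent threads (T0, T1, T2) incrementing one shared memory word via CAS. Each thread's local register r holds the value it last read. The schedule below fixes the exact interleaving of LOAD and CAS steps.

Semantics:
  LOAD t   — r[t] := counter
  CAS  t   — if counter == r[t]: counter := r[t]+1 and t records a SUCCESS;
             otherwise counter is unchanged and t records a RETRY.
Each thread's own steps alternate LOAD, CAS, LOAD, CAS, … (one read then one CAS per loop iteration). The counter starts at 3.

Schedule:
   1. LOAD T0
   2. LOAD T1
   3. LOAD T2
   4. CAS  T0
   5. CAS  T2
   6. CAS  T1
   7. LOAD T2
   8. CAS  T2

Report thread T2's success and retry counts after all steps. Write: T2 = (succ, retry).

[1] T0.load  rd  (counter 3, T0.r 3)
[2] T1.load  rd  (counter 3, T1.r 3)
[3] T2.load  rd  (counter 3, T2.r 3)
[4] T0.cas  hit  (counter 4, T0.r 3)
[5] T2.cas  miss  (counter 4, T2.r 3)
[6] T1.cas  miss  (counter 4, T1.r 3)
[7] T2.load  rd  (counter 4, T2.r 4)
[8] T2.cas  hit  (counter 5, T2.r 4)

T2 = (1, 1)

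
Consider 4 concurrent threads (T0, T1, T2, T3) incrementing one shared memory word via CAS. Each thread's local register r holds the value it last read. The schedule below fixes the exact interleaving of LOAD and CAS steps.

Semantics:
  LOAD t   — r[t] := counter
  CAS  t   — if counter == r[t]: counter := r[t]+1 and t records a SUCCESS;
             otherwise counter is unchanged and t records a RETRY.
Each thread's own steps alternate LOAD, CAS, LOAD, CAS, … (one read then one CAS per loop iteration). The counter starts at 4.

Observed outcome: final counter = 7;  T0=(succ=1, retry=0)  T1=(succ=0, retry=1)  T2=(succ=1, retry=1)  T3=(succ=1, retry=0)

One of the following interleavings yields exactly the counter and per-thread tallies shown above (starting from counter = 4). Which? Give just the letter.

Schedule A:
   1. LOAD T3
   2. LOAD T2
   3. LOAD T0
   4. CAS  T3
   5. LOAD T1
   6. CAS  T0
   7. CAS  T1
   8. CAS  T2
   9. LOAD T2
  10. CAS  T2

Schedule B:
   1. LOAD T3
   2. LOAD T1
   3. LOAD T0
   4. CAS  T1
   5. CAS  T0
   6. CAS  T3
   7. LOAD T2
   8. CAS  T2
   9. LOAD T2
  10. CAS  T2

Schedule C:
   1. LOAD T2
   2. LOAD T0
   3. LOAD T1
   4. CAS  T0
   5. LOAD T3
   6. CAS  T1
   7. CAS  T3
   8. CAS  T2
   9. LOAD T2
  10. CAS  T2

C

Tracing schedule C:
[1] T2.load  rd  (counter 4, T2.r 4)
[2] T0.load  rd  (counter 4, T0.r 4)
[3] T1.load  rd  (counter 4, T1.r 4)
[4] T0.cas  hit  (counter 5, T0.r 4)
[5] T3.load  rd  (counter 5, T3.r 5)
[6] T1.cas  miss  (counter 5, T1.r 4)
[7] T3.cas  hit  (counter 6, T3.r 5)
[8] T2.cas  miss  (counter 6, T2.r 4)
[9] T2.load  rd  (counter 6, T2.r 6)
[10] T2.cas  hit  (counter 7, T2.r 6)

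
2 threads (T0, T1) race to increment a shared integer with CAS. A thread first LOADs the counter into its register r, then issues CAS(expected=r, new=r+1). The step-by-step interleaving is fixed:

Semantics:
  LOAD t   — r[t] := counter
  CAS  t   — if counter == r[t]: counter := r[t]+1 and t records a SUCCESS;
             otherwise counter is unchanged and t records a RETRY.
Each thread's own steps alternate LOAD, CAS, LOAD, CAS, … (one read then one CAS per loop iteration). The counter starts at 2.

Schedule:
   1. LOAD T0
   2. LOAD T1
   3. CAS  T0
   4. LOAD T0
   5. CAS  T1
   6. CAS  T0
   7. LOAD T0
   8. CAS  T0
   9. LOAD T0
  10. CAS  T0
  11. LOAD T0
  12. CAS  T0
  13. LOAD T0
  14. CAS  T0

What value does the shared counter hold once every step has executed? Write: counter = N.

counter = 8

T0 LOAD — after: cnt=2, r=2 — load
T1 LOAD — after: cnt=2, r=2 — load
T0 CAS — after: cnt=3, r=2 — ok
T0 LOAD — after: cnt=3, r=3 — load
T1 CAS — after: cnt=3, r=2 — retry
T0 CAS — after: cnt=4, r=3 — ok
T0 LOAD — after: cnt=4, r=4 — load
T0 CAS — after: cnt=5, r=4 — ok
T0 LOAD — after: cnt=5, r=5 — load
T0 CAS — after: cnt=6, r=5 — ok
T0 LOAD — after: cnt=6, r=6 — load
T0 CAS — after: cnt=7, r=6 — ok
T0 LOAD — after: cnt=7, r=7 — load
T0 CAS — after: cnt=8, r=7 — ok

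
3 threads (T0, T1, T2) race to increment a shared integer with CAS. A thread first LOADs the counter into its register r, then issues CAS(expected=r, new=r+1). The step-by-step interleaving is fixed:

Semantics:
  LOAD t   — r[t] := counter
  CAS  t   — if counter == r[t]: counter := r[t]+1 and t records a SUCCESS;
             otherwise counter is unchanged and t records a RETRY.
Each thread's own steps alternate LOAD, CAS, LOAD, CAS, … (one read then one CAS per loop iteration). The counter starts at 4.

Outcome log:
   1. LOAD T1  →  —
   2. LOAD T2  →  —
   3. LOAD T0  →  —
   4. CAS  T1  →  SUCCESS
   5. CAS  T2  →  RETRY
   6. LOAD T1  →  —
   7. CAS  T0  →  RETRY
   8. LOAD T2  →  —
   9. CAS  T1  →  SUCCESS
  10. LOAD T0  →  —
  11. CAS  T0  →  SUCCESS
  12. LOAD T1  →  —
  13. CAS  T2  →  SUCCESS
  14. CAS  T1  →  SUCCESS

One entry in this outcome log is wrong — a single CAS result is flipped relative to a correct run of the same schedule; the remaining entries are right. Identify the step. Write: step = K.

Re-executing:
#1 T1 reads 4
#2 T2 reads 4
#3 T0 reads 4
#4 T1 CAS(4→5) writes; counter now 5
#5 T2 CAS(4→5) fails; counter now 5
#6 T1 reads 5
#7 T0 CAS(4→5) fails; counter now 5
#8 T2 reads 5
#9 T1 CAS(5→6) writes; counter now 6
#10 T0 reads 6
#11 T0 CAS(6→7) writes; counter now 7
#12 T1 reads 7
#13 T2 CAS(5→6) fails; counter now 7
#14 T1 CAS(7→8) writes; counter now 8
Log disagrees first at step 13.

step = 13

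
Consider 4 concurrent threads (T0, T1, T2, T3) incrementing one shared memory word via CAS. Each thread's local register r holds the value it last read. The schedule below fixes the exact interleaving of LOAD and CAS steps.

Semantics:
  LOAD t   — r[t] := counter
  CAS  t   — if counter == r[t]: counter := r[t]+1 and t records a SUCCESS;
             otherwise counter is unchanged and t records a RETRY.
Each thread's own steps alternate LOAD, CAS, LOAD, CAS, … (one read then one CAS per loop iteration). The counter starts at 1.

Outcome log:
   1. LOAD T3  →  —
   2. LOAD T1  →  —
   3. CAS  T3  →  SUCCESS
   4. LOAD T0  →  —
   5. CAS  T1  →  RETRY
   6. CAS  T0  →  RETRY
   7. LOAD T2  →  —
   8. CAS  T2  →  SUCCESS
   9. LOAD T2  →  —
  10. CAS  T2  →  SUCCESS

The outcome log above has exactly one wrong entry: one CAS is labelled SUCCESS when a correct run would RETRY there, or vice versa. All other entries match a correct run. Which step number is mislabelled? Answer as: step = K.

step = 6

Correct run:
   1) LOAD T3:  M=1  r_T3=1
   2) LOAD T1:  M=1  r_T1=1
   3) CAS  T3:  M=2  r_T3=1 ✓
   4) LOAD T0:  M=2  r_T0=2
   5) CAS  T1:  M=2  r_T1=1 ✗
   6) CAS  T0:  M=3  r_T0=2 ✓
   7) LOAD T2:  M=3  r_T2=3
   8) CAS  T2:  M=4  r_T2=3 ✓
   9) LOAD T2:  M=4  r_T2=4
  10) CAS  T2:  M=5  r_T2=4 ✓
Flip is step 6.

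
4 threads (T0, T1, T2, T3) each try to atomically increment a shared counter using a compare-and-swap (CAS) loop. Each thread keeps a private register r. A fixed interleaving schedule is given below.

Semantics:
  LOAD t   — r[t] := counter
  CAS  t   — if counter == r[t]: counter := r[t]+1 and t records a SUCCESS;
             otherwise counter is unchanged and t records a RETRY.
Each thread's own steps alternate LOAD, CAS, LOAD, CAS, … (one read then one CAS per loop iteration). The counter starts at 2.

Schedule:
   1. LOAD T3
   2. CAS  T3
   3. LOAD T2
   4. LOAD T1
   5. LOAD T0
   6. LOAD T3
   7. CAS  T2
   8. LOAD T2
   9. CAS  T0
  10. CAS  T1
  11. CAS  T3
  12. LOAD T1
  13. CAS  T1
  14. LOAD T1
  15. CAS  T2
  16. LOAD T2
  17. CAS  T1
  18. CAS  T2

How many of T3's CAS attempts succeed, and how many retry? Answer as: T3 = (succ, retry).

1. LOAD T3 → mem=2 r[T3]=2 [LOAD]
2. CAS T3 → mem=3 r[T3]=2 [OK]
3. LOAD T2 → mem=3 r[T2]=3 [LOAD]
4. LOAD T1 → mem=3 r[T1]=3 [LOAD]
5. LOAD T0 → mem=3 r[T0]=3 [LOAD]
6. LOAD T3 → mem=3 r[T3]=3 [LOAD]
7. CAS T2 → mem=4 r[T2]=3 [OK]
8. LOAD T2 → mem=4 r[T2]=4 [LOAD]
9. CAS T0 → mem=4 r[T0]=3 [RETRY]
10. CAS T1 → mem=4 r[T1]=3 [RETRY]
11. CAS T3 → mem=4 r[T3]=3 [RETRY]
12. LOAD T1 → mem=4 r[T1]=4 [LOAD]
13. CAS T1 → mem=5 r[T1]=4 [OK]
14. LOAD T1 → mem=5 r[T1]=5 [LOAD]
15. CAS T2 → mem=5 r[T2]=4 [RETRY]
16. LOAD T2 → mem=5 r[T2]=5 [LOAD]
17. CAS T1 → mem=6 r[T1]=5 [OK]
18. CAS T2 → mem=6 r[T2]=5 [RETRY]

T3 = (1, 1)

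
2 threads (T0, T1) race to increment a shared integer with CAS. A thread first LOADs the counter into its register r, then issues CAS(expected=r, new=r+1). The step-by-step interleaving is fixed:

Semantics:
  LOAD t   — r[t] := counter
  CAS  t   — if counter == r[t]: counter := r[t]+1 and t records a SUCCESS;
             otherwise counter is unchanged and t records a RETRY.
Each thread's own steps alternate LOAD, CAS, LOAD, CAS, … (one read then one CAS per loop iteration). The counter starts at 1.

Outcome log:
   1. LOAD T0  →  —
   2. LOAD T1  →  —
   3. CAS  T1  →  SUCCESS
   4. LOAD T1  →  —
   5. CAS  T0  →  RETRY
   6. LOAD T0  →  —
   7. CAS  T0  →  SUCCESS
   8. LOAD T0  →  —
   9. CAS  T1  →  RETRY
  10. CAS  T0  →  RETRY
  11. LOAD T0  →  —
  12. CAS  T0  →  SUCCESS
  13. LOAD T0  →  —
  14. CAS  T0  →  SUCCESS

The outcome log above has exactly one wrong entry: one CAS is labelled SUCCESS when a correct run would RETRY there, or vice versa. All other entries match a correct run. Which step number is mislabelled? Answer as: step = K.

step = 10

Reference trace:
T0 LOAD — after: cnt=1, r=1 — load
T1 LOAD — after: cnt=1, r=1 — load
T1 CAS — after: cnt=2, r=1 — ok
T1 LOAD — after: cnt=2, r=2 — load
T0 CAS — after: cnt=2, r=1 — retry
T0 LOAD — after: cnt=2, r=2 — load
T0 CAS — after: cnt=3, r=2 — ok
T0 LOAD — after: cnt=3, r=3 — load
T1 CAS — after: cnt=3, r=2 — retry
T0 CAS — after: cnt=4, r=3 — ok
T0 LOAD — after: cnt=4, r=4 — load
T0 CAS — after: cnt=5, r=4 — ok
T0 LOAD — after: cnt=5, r=5 — load
T0 CAS — after: cnt=6, r=5 — ok
Flip is step 10.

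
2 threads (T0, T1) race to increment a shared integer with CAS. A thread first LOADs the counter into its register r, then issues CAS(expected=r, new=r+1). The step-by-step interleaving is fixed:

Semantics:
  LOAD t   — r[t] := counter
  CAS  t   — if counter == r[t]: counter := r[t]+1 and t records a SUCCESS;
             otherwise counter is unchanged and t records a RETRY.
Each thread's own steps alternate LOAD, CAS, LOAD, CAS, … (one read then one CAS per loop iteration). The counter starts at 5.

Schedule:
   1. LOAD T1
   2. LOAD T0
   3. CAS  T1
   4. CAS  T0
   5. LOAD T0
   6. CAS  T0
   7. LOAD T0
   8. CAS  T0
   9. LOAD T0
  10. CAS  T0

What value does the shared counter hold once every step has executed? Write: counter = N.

counter = 9

1. LOAD T1 → mem=5 r[T1]=5 [LOAD]
2. LOAD T0 → mem=5 r[T0]=5 [LOAD]
3. CAS T1 → mem=6 r[T1]=5 [OK]
4. CAS T0 → mem=6 r[T0]=5 [RETRY]
5. LOAD T0 → mem=6 r[T0]=6 [LOAD]
6. CAS T0 → mem=7 r[T0]=6 [OK]
7. LOAD T0 → mem=7 r[T0]=7 [LOAD]
8. CAS T0 → mem=8 r[T0]=7 [OK]
9. LOAD T0 → mem=8 r[T0]=8 [LOAD]
10. CAS T0 → mem=9 r[T0]=8 [OK]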